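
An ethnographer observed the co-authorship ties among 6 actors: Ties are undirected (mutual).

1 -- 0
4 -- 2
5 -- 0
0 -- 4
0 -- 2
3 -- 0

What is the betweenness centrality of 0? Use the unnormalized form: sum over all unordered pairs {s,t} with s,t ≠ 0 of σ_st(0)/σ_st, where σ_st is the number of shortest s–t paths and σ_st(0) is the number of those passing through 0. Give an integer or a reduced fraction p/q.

Pairs whose geodesics pass through 0 — 2–5: 1; 2–3: 1; 2–1: 1; 5–3: 1; 5–4: 1; 5–1: 1; 3–4: 1; 3–1: 1; 4–1: 1.
All other pairs contribute 0.
Summing the contributions gives betweenness(0) = 9.

9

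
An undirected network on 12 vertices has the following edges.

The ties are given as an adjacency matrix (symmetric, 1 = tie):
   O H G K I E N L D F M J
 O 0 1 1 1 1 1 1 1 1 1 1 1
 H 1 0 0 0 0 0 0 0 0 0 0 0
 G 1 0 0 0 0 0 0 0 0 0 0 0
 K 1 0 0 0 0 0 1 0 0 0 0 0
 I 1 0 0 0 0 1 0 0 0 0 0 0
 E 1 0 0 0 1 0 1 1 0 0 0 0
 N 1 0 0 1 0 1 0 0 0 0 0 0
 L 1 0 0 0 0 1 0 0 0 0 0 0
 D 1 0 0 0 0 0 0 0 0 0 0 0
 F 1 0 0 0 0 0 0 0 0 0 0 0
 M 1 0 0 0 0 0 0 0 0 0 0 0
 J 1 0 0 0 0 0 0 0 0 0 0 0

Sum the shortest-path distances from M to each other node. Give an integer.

Distances from M: D:2, E:2, F:2, G:2, H:2, I:2, J:2, K:2, L:2, N:2, O:1.
Sum = 2 + 2 + 2 + 2 + 2 + 2 + 2 + 2 + 2 + 2 + 1 = 21.

21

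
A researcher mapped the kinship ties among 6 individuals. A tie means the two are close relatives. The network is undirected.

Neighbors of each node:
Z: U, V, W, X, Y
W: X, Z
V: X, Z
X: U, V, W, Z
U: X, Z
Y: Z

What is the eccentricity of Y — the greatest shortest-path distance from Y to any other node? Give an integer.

2

Distances from Y: U:2, V:2, W:2, X:2, Z:1.
The largest is 2 (to W, X, U, and V), so the eccentricity of Y is 2.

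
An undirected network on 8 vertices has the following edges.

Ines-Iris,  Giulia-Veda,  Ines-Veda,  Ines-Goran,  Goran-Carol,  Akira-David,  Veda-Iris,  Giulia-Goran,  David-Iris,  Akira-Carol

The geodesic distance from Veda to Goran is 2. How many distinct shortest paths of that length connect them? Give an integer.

2

The shortest distance is 2. The length-2 paths are: Veda–Ines–Goran; Veda–Giulia–Goran.
That gives 2 distinct shortest paths.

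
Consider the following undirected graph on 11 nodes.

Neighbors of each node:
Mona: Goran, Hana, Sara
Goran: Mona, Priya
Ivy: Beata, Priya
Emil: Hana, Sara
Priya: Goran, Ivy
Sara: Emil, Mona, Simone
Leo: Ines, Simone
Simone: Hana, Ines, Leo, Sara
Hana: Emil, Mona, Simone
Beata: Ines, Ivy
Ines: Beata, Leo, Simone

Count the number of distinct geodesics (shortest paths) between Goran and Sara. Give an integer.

The shortest distance is 2, and the only length-2 path is Goran–Mona–Sara. So there is exactly 1 shortest path.

1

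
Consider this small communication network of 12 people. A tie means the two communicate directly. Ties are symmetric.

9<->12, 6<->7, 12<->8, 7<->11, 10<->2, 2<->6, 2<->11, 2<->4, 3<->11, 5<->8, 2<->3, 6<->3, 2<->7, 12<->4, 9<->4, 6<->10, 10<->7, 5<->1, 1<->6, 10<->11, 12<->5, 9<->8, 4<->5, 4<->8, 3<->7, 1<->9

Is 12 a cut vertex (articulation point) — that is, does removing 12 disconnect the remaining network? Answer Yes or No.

Even without 12, every remaining node can still reach every other (the residual graph is connected), so 12 is not a cut vertex.

No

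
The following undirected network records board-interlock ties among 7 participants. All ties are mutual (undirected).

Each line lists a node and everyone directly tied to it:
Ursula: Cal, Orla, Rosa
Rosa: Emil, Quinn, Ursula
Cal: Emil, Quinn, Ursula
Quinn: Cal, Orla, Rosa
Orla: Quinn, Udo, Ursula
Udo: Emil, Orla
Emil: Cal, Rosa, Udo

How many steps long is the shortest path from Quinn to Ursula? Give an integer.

2

One shortest route is Quinn – Cal – Ursula, which uses 2 edges, and Quinn and Ursula are not directly tied, so nothing shorter exists. So d(Quinn,Ursula) = 2.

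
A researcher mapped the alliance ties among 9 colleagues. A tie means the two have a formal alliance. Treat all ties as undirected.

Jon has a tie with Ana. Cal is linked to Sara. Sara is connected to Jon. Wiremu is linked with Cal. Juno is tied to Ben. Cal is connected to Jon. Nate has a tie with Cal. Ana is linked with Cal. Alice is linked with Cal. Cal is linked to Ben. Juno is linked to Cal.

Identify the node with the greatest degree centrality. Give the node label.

Degrees — Alice:1, Ana:2, Ben:2, Cal:8, Jon:3, Juno:2, Nate:1, Sara:2, Wiremu:1.
The maximum is 8, attained only by Cal.

Cal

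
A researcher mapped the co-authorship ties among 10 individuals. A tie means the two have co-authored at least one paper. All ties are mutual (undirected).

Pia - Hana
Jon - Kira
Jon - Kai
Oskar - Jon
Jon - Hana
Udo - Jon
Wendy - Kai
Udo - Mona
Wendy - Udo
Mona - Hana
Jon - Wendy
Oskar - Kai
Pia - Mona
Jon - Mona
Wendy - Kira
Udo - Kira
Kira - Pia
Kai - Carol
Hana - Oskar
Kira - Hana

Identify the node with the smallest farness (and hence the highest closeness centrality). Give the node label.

Farness (sum of distances to all others) for each node — Carol:23, Hana:14, Jon:11, Kai:15, Kira:14, Mona:15, Oskar:15, Pia:18, Udo:15, Wendy:14.
The smallest farness is 11, for Jon, so Jon has the highest closeness.

Jon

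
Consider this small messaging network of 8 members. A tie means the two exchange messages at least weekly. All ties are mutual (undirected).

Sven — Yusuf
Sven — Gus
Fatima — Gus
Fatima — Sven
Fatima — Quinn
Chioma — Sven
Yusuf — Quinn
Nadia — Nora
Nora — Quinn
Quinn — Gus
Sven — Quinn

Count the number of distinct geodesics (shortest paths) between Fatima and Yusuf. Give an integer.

2

The shortest distance is 2. The length-2 paths are: Fatima–Quinn–Yusuf; Fatima–Sven–Yusuf.
That gives 2 distinct shortest paths.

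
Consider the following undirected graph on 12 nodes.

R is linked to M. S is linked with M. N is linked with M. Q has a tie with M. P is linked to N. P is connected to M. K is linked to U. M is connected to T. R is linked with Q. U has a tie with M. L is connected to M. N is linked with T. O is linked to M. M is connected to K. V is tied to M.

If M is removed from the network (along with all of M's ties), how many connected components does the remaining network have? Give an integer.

Without M, the remaining ties split the others into: {N, P, T}; {V}; {K, U}; {Q, R}; {L}; {O}; {S}.
That's 7 separate components.

7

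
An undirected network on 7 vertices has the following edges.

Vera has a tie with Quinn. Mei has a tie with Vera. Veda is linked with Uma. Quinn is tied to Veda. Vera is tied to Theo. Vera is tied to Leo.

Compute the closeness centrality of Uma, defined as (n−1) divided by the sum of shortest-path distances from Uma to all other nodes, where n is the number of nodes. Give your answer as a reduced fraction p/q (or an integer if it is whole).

1/3

Distances from Uma: Leo:4, Mei:4, Quinn:2, Theo:4, Veda:1, Vera:3. Sum = 18.
n = 7, so closeness = 6/18 = 1/3.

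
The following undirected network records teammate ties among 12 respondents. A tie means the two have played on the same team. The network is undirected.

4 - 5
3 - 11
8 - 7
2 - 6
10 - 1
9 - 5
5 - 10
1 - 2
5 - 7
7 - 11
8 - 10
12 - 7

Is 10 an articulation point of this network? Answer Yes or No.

Yes

Removing 10 leaves {3, 4, 5, 7, 8, 9, 11, and 12} with no path to {1, 2, and 6}, so the network splits into 2 components. 10 is a cut vertex.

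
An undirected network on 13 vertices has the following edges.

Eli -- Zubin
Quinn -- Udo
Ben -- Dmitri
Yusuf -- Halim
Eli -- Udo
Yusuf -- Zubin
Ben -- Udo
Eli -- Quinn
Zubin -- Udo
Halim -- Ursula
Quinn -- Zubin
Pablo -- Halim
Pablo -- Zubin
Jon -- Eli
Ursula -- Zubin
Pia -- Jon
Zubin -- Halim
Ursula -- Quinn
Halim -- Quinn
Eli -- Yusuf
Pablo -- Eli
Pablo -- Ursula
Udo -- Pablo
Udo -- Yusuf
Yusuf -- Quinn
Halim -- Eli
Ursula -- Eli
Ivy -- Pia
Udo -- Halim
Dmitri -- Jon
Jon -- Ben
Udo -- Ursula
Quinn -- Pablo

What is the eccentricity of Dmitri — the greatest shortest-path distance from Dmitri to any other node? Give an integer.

Distances from Dmitri: Ben:1, Eli:2, Halim:3, Ivy:3, Jon:1, Pablo:3, Pia:2, Quinn:3, Udo:2, Ursula:3, Yusuf:3, Zubin:3.
The largest is 3 (to Halim, Zubin, Yusuf, Ursula, Quinn, Pablo, and Ivy), so the eccentricity of Dmitri is 3.

3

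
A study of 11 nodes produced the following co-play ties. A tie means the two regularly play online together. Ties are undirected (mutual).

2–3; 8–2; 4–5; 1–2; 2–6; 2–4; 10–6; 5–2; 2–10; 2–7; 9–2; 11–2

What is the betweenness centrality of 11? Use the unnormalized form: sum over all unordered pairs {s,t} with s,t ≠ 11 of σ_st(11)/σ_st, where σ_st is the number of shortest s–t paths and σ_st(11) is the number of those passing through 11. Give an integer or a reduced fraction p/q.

0

No shortest path between any pair of other nodes passes through 11.
Summing the contributions gives betweenness(11) = 0.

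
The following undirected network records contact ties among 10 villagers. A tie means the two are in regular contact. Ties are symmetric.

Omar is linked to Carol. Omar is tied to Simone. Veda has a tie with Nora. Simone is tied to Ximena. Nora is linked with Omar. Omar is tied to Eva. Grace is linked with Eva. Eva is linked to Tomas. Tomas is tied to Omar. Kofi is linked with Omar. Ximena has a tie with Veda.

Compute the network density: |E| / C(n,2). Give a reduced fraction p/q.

There are 11 edges and 10 nodes, so the maximum possible is C(10,2) = 45.
Density = 11/45.

11/45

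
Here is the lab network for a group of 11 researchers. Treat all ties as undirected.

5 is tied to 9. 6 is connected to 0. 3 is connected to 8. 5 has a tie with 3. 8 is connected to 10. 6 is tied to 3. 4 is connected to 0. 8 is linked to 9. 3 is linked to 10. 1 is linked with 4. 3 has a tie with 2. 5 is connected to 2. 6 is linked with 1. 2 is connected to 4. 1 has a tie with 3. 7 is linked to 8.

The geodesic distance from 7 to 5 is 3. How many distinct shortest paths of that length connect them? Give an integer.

The shortest distance is 3. The length-3 paths are: 7–8–3–5; 7–8–9–5.
That gives 2 distinct shortest paths.

2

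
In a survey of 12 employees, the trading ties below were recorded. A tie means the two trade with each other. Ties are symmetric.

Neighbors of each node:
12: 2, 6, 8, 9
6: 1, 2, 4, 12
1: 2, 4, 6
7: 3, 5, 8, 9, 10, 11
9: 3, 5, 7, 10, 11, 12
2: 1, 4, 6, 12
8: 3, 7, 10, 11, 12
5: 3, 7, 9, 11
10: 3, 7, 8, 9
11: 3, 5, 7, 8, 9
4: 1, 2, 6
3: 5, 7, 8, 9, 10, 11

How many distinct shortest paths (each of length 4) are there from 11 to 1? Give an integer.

The shortest distance is 4. The length-4 paths are: 11–8–12–6–1; 11–9–12–6–1; 11–8–12–2–1; 11–9–12–2–1.
That gives 4 distinct shortest paths.

4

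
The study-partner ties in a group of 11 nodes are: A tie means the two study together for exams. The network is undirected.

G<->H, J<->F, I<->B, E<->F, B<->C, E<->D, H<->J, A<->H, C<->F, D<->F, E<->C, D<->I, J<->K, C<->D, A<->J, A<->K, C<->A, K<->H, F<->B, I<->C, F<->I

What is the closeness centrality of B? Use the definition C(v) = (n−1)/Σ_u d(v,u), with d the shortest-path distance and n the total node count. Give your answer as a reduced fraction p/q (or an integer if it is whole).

10/21

Distances from B: A:2, C:1, D:2, E:2, F:1, G:4, H:3, I:1, J:2, K:3. Sum = 21.
n = 11, so closeness = 10/21.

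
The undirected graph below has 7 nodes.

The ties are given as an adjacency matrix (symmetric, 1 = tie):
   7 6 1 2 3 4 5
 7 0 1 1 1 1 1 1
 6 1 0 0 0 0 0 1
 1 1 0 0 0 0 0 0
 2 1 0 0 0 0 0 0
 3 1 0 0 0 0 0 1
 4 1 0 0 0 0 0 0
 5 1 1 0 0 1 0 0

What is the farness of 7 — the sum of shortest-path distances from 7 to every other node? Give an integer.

6

Distances from 7: 1:1, 2:1, 3:1, 4:1, 5:1, 6:1.
Sum = 1 + 1 + 1 + 1 + 1 + 1 = 6.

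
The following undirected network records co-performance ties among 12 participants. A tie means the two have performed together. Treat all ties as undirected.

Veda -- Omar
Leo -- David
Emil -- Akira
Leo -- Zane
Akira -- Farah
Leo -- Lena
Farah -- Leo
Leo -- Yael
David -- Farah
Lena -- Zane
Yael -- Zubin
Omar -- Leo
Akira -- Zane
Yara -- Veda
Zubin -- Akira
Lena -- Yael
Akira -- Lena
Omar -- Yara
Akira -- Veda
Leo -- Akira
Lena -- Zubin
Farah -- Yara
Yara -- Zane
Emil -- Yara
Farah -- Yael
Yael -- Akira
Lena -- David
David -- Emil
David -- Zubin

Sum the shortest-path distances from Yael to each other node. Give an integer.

Distances from Yael: Akira:1, David:2, Emil:2, Farah:1, Lena:1, Leo:1, Omar:2, Veda:2, Yara:2, Zane:2, Zubin:1.
Sum = 1 + 2 + 2 + 1 + 1 + 1 + 2 + 2 + 2 + 2 + 1 = 17.

17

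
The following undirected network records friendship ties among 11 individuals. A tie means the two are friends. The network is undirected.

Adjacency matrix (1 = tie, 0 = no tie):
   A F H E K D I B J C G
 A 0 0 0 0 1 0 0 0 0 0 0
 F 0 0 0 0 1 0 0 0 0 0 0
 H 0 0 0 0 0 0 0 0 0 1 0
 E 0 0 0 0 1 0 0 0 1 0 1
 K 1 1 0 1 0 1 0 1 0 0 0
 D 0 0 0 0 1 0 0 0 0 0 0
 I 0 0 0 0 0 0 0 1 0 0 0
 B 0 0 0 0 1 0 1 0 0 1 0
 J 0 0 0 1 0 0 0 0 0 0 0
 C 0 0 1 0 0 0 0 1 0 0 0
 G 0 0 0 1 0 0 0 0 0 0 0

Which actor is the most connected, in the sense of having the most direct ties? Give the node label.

K

Degrees — A:1, B:3, C:2, D:1, E:3, F:1, G:1, H:1, I:1, J:1, K:5.
The maximum is 5, attained only by K.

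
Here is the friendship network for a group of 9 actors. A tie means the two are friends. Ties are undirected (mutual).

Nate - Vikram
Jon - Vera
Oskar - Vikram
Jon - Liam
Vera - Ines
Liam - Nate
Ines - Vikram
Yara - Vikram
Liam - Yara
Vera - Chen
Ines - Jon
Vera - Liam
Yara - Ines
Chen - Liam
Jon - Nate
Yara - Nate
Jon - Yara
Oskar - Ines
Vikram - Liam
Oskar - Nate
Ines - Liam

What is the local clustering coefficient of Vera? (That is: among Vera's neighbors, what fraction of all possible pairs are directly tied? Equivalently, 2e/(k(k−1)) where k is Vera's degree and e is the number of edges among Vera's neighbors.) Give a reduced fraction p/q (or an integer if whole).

2/3

Vera's neighbors: Chen, Ines, Jon, and Liam (k = 4).
Possible neighbor pairs: C(4,2) = 6. Edges among them: Chen–Liam, Ines–Jon, Ines–Liam, Jon–Liam → e = 4.
Clustering(Vera) = 4/6 = 2/3.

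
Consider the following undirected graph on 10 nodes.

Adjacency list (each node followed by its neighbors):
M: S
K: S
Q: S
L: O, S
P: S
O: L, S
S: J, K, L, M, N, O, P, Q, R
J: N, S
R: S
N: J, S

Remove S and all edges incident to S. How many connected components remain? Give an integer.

7

Without S, the remaining ties split the others into: {J, N}; {Q}; {M}; {L, O}; {P}; {R}; {K}.
That's 7 separate components.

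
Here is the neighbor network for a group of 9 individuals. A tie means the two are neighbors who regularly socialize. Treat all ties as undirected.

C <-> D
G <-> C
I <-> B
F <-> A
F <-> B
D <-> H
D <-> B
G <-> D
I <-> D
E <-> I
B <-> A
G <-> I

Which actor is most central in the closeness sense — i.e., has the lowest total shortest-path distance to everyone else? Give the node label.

Farness (sum of distances to all others) for each node — A:18, B:12, C:17, D:11, E:19, F:18, G:15, H:18, I:12.
The smallest farness is 11, for D, so D has the highest closeness.

D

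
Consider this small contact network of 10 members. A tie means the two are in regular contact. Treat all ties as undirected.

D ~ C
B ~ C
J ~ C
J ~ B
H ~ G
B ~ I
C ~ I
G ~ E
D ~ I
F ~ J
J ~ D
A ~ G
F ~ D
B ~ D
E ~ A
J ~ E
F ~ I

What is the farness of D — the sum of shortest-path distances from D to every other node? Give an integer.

Distances from D: A:3, B:1, C:1, E:2, F:1, G:3, H:4, I:1, J:1.
Sum = 3 + 1 + 1 + 2 + 1 + 3 + 4 + 1 + 1 = 17.

17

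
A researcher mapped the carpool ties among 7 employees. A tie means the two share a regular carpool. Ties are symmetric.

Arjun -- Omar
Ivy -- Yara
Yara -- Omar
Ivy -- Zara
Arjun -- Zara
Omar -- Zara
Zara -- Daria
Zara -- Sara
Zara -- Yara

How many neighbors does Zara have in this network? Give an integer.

6

Zara is directly tied to Arjun, Daria, Ivy, Omar, Sara, and Yara. That is 6 neighbors, so the degree of Zara is 6.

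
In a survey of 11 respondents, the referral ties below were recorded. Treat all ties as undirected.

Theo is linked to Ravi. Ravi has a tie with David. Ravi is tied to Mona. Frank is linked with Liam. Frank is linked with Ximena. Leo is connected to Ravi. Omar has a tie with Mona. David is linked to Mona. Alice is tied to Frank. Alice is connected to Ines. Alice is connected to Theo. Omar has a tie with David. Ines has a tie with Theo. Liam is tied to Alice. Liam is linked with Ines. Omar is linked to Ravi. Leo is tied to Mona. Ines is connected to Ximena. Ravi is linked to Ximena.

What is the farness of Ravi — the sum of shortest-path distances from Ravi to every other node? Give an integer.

Distances from Ravi: Alice:2, David:1, Frank:2, Ines:2, Leo:1, Liam:3, Mona:1, Omar:1, Theo:1, Ximena:1.
Sum = 2 + 1 + 2 + 2 + 1 + 3 + 1 + 1 + 1 + 1 = 15.

15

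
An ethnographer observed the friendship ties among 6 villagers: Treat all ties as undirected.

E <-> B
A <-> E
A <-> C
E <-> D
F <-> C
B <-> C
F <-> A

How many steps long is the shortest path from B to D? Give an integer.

2

One shortest route is B – E – D, which uses 2 edges, and B and D are not directly tied, so nothing shorter exists. So d(B,D) = 2.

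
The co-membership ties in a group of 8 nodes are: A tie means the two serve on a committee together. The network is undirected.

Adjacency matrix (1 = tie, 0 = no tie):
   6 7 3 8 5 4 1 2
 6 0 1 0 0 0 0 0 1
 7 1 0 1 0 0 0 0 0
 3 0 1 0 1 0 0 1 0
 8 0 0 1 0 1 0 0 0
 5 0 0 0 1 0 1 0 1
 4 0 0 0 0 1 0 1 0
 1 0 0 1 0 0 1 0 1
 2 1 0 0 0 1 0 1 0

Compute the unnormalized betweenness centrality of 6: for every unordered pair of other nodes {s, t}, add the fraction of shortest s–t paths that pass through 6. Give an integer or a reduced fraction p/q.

3/2

Pairs whose geodesics pass through 6 — 7–5: 1/2; 7–2: 1.
All other pairs contribute 0.
Summing the contributions gives betweenness(6) = 3/2.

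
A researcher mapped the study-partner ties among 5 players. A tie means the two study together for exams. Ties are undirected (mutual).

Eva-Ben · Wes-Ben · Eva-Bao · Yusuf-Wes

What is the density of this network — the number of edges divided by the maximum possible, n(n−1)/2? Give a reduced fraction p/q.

2/5

There are 4 edges and 5 nodes, so the maximum possible is C(5,2) = 10.
Density = 4/10 = 2/5.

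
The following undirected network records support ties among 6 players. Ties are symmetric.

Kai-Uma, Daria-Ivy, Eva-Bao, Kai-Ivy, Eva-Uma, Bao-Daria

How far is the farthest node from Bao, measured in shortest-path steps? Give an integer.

3

Distances from Bao: Daria:1, Eva:1, Ivy:2, Kai:3, Uma:2.
The largest is 3 (to Kai), so the eccentricity of Bao is 3.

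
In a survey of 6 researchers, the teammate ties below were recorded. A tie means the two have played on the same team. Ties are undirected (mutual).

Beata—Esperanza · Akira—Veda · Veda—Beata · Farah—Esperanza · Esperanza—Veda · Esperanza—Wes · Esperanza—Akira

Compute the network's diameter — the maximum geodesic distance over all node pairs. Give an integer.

Eccentricity of each node (its greatest distance to any other): Akira:2, Beata:2, Esperanza:1, Farah:2, Veda:2, Wes:2.
The maximum eccentricity is 2, realized for instance by the pair Farah–Veda via Farah – Esperanza – Veda. So the diameter is 2.

2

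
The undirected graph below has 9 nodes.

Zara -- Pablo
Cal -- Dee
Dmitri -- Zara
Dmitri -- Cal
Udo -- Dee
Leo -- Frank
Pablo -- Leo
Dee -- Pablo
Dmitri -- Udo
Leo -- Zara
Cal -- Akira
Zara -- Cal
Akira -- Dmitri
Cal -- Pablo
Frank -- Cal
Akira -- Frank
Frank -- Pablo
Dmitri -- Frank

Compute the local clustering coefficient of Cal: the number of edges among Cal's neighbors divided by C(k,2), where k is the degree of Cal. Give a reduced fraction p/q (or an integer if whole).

7/15

Cal's neighbors: Akira, Dee, Dmitri, Frank, Pablo, and Zara (k = 6).
Possible neighbor pairs: C(6,2) = 15. Edges among them: Akira–Dmitri, Akira–Frank, Dee–Pablo, Dmitri–Frank, Dmitri–Zara, Frank–Pablo, Pablo–Zara → e = 7.
Clustering(Cal) = 7/15.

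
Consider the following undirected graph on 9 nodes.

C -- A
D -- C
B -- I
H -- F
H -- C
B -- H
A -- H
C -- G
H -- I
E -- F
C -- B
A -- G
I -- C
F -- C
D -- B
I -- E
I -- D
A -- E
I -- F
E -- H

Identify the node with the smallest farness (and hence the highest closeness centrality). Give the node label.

Farness (sum of distances to all others) for each node — A:12, B:12, C:9, D:13, E:12, F:12, G:14, H:10, I:10.
The smallest farness is 9, for C, so C has the highest closeness.

C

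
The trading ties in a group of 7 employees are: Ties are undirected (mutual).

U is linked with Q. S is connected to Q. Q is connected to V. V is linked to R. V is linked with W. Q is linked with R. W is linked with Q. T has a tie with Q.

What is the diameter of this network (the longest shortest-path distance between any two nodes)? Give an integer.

2

Eccentricity of each node (its greatest distance to any other): Q:1, R:2, S:2, T:2, U:2, V:2, W:2.
The maximum eccentricity is 2, realized for instance by the pair S–W via S – Q – W. So the diameter is 2.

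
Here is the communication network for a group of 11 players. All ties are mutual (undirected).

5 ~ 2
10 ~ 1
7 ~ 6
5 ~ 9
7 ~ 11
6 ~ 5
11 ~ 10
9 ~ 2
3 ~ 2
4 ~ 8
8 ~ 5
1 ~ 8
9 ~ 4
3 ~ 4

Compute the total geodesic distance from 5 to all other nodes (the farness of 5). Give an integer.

18

Distances from 5: 1:2, 2:1, 3:2, 4:2, 6:1, 7:2, 8:1, 9:1, 10:3, 11:3.
Sum = 2 + 1 + 2 + 2 + 1 + 2 + 1 + 1 + 3 + 3 = 18.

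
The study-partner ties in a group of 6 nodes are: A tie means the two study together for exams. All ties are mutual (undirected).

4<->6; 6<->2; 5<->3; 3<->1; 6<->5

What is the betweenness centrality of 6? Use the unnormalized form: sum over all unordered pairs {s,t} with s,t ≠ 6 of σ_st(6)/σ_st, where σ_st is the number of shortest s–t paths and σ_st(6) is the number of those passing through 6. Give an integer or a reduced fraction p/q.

Pairs whose geodesics pass through 6 — 4–3: 1; 4–1: 1; 4–2: 1; 4–5: 1; 3–2: 1; 1–2: 1; 2–5: 1.
All other pairs contribute 0.
Summing the contributions gives betweenness(6) = 7.

7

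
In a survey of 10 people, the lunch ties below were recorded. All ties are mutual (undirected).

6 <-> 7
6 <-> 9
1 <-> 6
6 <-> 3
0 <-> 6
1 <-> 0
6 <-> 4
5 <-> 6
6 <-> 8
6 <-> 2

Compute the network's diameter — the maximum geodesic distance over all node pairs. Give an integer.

2

Eccentricity of each node (its greatest distance to any other): 0:2, 1:2, 2:2, 3:2, 4:2, 5:2, 6:1, 7:2, 8:2, 9:2.
The maximum eccentricity is 2, realized for instance by the pair 3–4 via 3 – 6 – 4. So the diameter is 2.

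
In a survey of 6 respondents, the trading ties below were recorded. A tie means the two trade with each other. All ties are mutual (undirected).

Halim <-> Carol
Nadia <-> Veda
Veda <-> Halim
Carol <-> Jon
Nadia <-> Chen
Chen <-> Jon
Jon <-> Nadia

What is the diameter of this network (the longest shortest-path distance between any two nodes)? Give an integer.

3

Eccentricity of each node (its greatest distance to any other): Carol:2, Chen:3, Halim:3, Jon:2, Nadia:2, Veda:2.
The maximum eccentricity is 3, realized for instance by the pair Chen–Halim via Chen – Nadia – Veda – Halim. So the diameter is 3.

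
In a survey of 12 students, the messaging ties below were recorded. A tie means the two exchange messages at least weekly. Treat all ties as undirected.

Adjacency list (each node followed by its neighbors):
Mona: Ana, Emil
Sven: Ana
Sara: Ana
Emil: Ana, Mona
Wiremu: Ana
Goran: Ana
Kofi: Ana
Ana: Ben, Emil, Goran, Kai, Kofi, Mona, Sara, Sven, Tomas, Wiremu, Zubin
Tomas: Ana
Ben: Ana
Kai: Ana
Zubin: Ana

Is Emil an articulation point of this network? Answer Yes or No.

No

Even without Emil, every remaining node can still reach every other (the residual graph is connected), so Emil is not a cut vertex.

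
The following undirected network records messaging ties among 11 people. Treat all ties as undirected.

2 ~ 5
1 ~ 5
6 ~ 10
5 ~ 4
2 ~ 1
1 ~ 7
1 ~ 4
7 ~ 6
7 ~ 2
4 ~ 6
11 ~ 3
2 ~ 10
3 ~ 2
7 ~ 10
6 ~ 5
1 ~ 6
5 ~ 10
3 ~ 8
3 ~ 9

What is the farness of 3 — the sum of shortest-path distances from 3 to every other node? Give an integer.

Distances from 3: 1:2, 2:1, 4:3, 5:2, 6:3, 7:2, 8:1, 9:1, 10:2, 11:1.
Sum = 2 + 1 + 3 + 2 + 3 + 2 + 1 + 1 + 2 + 1 = 18.

18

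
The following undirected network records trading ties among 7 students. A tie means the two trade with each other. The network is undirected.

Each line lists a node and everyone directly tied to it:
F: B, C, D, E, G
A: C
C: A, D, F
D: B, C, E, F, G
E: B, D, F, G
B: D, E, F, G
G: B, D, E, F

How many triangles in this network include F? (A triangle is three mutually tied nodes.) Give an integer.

7

F's neighbors: B, C, D, E, and G.
Neighbor pairs that are themselves tied: F–B–D; F–B–E; F–B–G; F–C–D; F–D–E; F–D–G; F–E–G. Each forms one triangle with F, for 7 in total.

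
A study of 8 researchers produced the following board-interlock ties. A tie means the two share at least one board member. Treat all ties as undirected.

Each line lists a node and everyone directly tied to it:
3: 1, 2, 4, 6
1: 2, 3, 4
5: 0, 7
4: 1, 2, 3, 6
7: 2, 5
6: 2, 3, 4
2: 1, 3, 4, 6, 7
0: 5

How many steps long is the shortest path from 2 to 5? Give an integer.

One shortest route is 2 – 7 – 5, which uses 2 edges, and 2 and 5 are not directly tied, so nothing shorter exists. So d(2,5) = 2.

2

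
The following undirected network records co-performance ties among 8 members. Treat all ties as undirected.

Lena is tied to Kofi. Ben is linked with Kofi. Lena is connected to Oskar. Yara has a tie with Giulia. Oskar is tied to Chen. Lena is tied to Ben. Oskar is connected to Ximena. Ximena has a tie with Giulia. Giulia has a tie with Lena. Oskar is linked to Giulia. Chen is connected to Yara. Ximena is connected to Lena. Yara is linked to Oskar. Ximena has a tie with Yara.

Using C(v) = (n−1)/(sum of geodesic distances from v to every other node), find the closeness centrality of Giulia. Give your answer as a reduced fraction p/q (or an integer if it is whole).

7/10

Distances from Giulia: Ben:2, Chen:2, Kofi:2, Lena:1, Oskar:1, Ximena:1, Yara:1. Sum = 10.
n = 8, so closeness = 7/10.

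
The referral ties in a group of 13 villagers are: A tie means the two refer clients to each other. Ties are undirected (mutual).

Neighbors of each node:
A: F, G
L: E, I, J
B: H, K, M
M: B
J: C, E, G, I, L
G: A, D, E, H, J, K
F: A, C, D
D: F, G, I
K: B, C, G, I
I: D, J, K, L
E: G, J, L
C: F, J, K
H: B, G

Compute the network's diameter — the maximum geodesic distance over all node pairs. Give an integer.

4

Eccentricity of each node (its greatest distance to any other): A:4, B:3, C:3, D:4, E:4, F:4, G:3, H:3, I:3, J:4, K:2, L:4, M:4.
The maximum eccentricity is 4, realized for instance by the pair D–M via D – G – H – B – M. So the diameter is 4.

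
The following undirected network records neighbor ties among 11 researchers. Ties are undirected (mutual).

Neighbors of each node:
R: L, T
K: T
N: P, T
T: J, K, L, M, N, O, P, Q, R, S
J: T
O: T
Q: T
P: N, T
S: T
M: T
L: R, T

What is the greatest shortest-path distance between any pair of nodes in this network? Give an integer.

Eccentricity of each node (its greatest distance to any other): J:2, K:2, L:2, M:2, N:2, O:2, P:2, Q:2, R:2, S:2, T:1.
The maximum eccentricity is 2, realized for instance by the pair J–K via J – T – K. So the diameter is 2.

2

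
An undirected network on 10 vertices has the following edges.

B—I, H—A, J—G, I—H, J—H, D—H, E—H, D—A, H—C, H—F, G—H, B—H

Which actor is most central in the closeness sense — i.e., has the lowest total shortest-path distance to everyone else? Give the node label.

Farness (sum of distances to all others) for each node — A:16, B:16, C:17, D:16, E:17, F:17, G:16, H:9, I:16, J:16.
The smallest farness is 9, for H, so H has the highest closeness.

H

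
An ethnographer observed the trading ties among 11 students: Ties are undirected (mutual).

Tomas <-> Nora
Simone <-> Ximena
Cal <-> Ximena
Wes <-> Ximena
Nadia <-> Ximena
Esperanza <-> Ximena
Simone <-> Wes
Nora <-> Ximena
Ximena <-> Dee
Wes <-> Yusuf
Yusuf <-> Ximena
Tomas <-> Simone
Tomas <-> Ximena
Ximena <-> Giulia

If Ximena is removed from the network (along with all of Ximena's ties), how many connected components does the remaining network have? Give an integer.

Without Ximena, the remaining ties split the others into: {Giulia}; {Nora, Simone, Tomas, Wes, Yusuf}; {Esperanza}; {Cal}; {Nadia}; {Dee}.
That's 6 separate components.

6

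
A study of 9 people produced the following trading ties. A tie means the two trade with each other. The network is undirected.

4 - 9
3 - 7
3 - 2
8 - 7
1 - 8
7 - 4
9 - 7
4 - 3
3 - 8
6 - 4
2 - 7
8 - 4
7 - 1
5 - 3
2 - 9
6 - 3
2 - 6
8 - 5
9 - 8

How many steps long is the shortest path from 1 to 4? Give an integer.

One shortest route is 1 – 8 – 4, which uses 2 edges, and 1 and 4 are not directly tied, so nothing shorter exists. So d(1,4) = 2.

2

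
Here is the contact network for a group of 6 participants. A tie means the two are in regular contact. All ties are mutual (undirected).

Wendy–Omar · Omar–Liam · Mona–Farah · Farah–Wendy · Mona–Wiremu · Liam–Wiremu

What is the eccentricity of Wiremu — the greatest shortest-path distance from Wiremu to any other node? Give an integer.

3

Distances from Wiremu: Farah:2, Liam:1, Mona:1, Omar:2, Wendy:3.
The largest is 3 (to Wendy), so the eccentricity of Wiremu is 3.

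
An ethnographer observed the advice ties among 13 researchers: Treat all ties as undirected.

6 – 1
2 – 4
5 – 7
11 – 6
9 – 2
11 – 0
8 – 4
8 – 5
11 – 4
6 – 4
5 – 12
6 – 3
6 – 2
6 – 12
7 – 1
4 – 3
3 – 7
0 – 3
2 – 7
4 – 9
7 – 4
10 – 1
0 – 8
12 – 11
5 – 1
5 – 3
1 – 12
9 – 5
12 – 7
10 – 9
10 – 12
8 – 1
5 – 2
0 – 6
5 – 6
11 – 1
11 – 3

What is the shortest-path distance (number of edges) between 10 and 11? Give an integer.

2

One shortest route is 10 – 1 – 11, which uses 2 edges, and 10 and 11 are not directly tied, so nothing shorter exists. So d(10,11) = 2.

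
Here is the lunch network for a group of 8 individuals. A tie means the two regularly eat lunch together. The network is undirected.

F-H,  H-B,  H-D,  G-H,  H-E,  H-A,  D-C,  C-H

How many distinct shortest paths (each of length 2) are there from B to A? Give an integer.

The shortest distance is 2, and the only length-2 path is B–H–A. So there is exactly 1 shortest path.

1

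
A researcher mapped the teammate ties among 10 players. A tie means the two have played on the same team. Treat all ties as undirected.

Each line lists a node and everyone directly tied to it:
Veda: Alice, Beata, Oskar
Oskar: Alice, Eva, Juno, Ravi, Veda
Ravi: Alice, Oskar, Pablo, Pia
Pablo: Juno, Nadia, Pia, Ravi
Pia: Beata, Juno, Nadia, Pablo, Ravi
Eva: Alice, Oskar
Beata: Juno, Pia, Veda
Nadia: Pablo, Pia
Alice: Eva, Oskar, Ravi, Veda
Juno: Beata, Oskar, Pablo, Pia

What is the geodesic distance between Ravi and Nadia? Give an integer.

2

One shortest route is Ravi – Pablo – Nadia, which uses 2 edges, and Ravi and Nadia are not directly tied, so nothing shorter exists. So d(Ravi,Nadia) = 2.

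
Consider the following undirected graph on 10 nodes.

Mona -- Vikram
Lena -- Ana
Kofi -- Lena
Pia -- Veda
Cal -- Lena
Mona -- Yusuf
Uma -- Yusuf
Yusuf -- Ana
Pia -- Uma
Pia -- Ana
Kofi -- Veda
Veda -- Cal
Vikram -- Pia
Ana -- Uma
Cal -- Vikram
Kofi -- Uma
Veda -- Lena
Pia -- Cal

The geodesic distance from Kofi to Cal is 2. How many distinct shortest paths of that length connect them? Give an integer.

2

The shortest distance is 2. The length-2 paths are: Kofi–Veda–Cal; Kofi–Lena–Cal.
That gives 2 distinct shortest paths.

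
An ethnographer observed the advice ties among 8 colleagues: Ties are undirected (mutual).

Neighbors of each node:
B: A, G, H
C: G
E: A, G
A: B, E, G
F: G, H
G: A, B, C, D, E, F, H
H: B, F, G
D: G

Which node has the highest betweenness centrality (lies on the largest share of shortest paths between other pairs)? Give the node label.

G

Unnormalized betweenness of each node: A:1/2, B:1/2, C:0, D:0, E:0, F:0, G:31/2, H:1/2.
G has the largest value, 31/2, making it the main broker — the node through which the most shortest paths run.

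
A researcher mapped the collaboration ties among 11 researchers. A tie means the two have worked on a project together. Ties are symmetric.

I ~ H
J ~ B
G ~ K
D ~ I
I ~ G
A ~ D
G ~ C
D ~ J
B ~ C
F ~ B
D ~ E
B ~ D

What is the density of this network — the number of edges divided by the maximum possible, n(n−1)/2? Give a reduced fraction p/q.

12/55

There are 12 edges and 11 nodes, so the maximum possible is C(11,2) = 55.
Density = 12/55.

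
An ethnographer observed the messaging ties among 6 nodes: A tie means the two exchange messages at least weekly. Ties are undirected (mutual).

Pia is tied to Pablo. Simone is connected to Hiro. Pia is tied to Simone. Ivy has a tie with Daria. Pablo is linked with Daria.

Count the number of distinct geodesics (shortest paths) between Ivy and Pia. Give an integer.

The shortest distance is 3, and the only length-3 path is Ivy–Daria–Pablo–Pia. So there is exactly 1 shortest path.

1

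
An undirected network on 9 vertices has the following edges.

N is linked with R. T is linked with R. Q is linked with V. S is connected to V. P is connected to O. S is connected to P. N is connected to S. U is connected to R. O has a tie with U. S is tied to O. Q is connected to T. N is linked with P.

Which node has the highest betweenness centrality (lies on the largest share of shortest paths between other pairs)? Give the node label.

S

Unnormalized betweenness of each node: N:4, O:3, P:1/2, Q:2, R:7, S:15/2, T:3, U:2, V:4.
S has the largest value, 15/2, making it the main broker — the node through which the most shortest paths run.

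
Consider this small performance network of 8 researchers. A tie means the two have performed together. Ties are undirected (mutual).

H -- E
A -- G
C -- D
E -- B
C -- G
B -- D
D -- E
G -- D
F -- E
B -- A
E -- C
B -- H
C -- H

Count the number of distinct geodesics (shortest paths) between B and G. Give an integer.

The shortest distance is 2. The length-2 paths are: B–A–G; B–D–G.
That gives 2 distinct shortest paths.

2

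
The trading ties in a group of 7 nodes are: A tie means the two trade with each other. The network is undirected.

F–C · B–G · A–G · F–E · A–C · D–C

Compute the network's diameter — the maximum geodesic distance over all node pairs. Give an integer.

Eccentricity of each node (its greatest distance to any other): A:3, B:5, C:3, D:4, E:5, F:4, G:4.
The maximum eccentricity is 5, realized for instance by the pair B–E via B – G – A – C – F – E. So the diameter is 5.

5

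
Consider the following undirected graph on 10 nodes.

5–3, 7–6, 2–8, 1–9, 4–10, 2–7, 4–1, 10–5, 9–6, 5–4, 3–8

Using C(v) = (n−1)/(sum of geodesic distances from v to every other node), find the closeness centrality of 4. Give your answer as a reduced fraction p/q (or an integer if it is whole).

Distances from 4: 1:1, 2:4, 3:2, 5:1, 6:3, 7:4, 8:3, 9:2, 10:1. Sum = 21.
n = 10, so closeness = 9/21 = 3/7.

3/7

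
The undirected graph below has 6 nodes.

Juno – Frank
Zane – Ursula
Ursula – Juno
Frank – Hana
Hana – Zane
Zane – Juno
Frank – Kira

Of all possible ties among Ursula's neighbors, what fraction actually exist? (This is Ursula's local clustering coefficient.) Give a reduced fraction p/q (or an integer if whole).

1

Ursula's neighbors: Juno and Zane (k = 2).
Possible neighbor pairs: C(2,2) = 1. Edges among them: Juno–Zane → e = 1.
Clustering(Ursula) = 1/1.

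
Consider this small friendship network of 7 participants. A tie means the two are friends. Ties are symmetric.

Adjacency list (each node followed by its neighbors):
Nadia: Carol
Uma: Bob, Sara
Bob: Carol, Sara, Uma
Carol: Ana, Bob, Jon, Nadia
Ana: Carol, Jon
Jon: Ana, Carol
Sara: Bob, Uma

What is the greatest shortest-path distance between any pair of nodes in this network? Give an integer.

Eccentricity of each node (its greatest distance to any other): Ana:3, Bob:2, Carol:2, Jon:3, Nadia:3, Sara:3, Uma:3.
The maximum eccentricity is 3, realized for instance by the pair Jon–Sara via Jon – Carol – Bob – Sara. So the diameter is 3.

3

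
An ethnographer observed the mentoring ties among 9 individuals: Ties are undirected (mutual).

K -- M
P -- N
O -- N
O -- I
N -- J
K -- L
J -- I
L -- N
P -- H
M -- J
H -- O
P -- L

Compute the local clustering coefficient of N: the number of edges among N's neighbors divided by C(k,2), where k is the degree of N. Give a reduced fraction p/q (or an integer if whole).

N's neighbors: J, L, O, and P (k = 4).
Possible neighbor pairs: C(4,2) = 6. Edges among them: L–P → e = 1.
Clustering(N) = 1/6.

1/6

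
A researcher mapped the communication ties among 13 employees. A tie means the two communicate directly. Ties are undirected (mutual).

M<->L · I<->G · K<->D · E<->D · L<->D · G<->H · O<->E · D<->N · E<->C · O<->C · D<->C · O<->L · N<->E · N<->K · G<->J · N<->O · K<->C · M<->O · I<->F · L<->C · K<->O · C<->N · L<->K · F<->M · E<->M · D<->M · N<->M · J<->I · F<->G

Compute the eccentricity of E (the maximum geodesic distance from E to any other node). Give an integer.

4

Distances from E: C:1, D:1, F:2, G:3, H:4, I:3, J:4, K:2, L:2, M:1, N:1, O:1.
The largest is 4 (to J and H), so the eccentricity of E is 4.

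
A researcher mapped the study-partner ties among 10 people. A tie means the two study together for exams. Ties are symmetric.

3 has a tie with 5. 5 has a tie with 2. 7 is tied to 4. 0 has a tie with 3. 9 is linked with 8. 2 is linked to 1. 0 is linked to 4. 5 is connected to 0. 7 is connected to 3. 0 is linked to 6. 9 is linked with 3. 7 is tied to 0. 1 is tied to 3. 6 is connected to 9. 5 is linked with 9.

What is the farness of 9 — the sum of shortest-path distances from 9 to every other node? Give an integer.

Distances from 9: 0:2, 1:2, 2:2, 3:1, 4:3, 5:1, 6:1, 7:2, 8:1.
Sum = 2 + 2 + 2 + 1 + 3 + 1 + 1 + 2 + 1 = 15.

15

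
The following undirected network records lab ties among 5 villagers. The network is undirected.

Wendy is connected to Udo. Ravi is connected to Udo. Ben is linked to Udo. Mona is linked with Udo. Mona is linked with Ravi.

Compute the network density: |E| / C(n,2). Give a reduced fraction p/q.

1/2

There are 5 edges and 5 nodes, so the maximum possible is C(5,2) = 10.
Density = 5/10 = 1/2.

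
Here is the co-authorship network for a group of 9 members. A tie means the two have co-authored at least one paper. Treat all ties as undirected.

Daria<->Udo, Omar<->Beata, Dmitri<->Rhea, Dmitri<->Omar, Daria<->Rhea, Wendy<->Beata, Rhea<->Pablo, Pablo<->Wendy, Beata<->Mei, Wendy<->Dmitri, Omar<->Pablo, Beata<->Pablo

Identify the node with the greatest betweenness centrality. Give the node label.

Rhea

Unnormalized betweenness of each node: Beata:22/3, Daria:7, Dmitri:10/3, Mei:0, Omar:4/3, Pablo:28/3, Rhea:37/3, Udo:0, Wendy:4/3.
Rhea has the largest value, 37/3, making it the main broker — the node through which the most shortest paths run.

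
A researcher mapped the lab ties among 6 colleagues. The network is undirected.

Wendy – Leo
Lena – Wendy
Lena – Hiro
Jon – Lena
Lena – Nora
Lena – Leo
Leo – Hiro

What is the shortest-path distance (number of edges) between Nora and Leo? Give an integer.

One shortest route is Nora – Lena – Leo, which uses 2 edges, and Nora and Leo are not directly tied, so nothing shorter exists. So d(Nora,Leo) = 2.

2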